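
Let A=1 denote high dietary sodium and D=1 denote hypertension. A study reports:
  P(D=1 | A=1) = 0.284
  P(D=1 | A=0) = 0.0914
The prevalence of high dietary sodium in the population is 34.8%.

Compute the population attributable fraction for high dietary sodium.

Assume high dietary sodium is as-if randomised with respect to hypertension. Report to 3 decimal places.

Let p₁ = 0.284, p₀ = 0.0914.
Overall risk P(Y=1) = π·p₁ + (1−π)·p₀ = 0.348×0.284 + 0.652×0.0914 = 0.15842.
Under exogeneity, PAF = [P(Y=1) − p₀] / P(Y=1).
PAF = (0.15842 − 0.0914) / 0.15842 ≈ 0.4231

PAF ≈ 0.423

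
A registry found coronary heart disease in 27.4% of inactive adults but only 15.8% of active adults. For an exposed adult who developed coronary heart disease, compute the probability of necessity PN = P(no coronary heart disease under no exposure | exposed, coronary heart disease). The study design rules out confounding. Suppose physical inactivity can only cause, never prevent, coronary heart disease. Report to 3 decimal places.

p₁ = 0.274, p₀ = 0.158.
Under exogeneity and monotonicity, PN = (p₁ − p₀) / p₁.
PN = (0.274 − 0.158) / 0.274 = 0.116 / 0.274 ≈ 0.4234

PN ≈ 0.423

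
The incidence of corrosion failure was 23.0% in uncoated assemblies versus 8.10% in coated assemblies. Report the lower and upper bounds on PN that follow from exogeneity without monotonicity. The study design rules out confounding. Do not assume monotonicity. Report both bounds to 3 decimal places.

0.648 ≤ PN ≤ 1.000

p₁ = 0.23, p₀ = 0.081.
Under exogeneity alone the bounds on PN are max{0,(p₁−p₀)/p₁} ≤ PN ≤ min{1,(1−p₀)/p₁}.
  lower = (p₁ − p₀)/p₁ = 0.149 / 0.23 ≈ 0.6478
  upper = min{1, (1 − p₀)/p₁} = 0.919 / 0.23 ≈ 3.9957 → capped at 1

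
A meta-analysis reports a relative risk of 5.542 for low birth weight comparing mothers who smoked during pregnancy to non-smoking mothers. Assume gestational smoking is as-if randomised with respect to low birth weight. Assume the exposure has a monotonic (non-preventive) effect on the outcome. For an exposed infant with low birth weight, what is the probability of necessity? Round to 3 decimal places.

PN ≈ 0.820

Under exogeneity and monotonicity, PN = (RR − 1) / RR = 1 − 1/RR.
PN = (5.542 − 1) / 5.542 = 4.542 / 5.542 ≈ 0.8196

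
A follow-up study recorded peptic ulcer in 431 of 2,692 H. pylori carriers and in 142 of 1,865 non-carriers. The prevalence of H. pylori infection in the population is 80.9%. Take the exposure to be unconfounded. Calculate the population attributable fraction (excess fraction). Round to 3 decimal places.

p₁ = P(outcome | exposed) = 431/2692 = 0.1601
p₀ = P(outcome | unexposed) = 142/1865 = 0.076139
Overall risk P(Y=1) = π·p₁ + (1−π)·p₀ = 0.809×0.1601 + 0.191×0.076139 = 0.14407.
Under exogeneity, PAF = [P(Y=1) − p₀] / P(Y=1).
PAF = (0.14407 − 0.076139) / 0.14407 ≈ 0.4715

PAF ≈ 0.471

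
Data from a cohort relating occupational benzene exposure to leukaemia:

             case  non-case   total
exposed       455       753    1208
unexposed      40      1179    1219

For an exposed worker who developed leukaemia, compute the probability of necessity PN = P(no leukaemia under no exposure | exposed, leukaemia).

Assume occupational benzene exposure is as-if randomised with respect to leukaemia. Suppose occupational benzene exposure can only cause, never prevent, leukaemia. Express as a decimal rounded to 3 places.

PN ≈ 0.913

p₁ = P(outcome | exposed) = 455/1208 = 0.37666
p₀ = P(outcome | unexposed) = 40/1219 = 0.032814
Under exogeneity and monotonicity, PN = (p₁ − p₀)/p₁.
PN = (0.37666 − 0.032814) / 0.37666 ≈ 0.9129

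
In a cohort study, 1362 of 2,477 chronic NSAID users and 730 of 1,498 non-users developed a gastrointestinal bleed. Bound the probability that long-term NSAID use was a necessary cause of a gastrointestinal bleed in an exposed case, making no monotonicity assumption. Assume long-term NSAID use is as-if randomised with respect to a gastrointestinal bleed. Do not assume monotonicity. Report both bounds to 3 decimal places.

0.114 ≤ PN ≤ 0.932

p₁ = P(outcome | exposed) = 1362/2477 = 0.54986
p₀ = P(outcome | unexposed) = 730/1498 = 0.48732
Under exogeneity alone the bounds on PN are max{0,(p₁−p₀)/p₁} ≤ PN ≤ min{1,(1−p₀)/p₁}.
  lower = (p₁ − p₀)/p₁ = 0.062542 / 0.54986 ≈ 0.1137
  upper = min{1, (1 − p₀)/p₁} = 0.51268 / 0.54986 ≈ 0.9324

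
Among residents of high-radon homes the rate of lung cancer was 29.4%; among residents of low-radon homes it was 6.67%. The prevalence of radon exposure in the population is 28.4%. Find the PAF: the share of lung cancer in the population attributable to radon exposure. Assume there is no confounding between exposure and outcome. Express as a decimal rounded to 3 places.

PAF ≈ 0.492

p₁ = 0.294, p₀ = 0.0667.
Overall risk P(Y=1) = π·p₁ + (1−π)·p₀ = 0.284×0.294 + 0.716×0.0667 = 0.13125.
Under exogeneity, PAF = [P(Y=1) − p₀] / P(Y=1).
PAF = (0.13125 − 0.0667) / 0.13125 ≈ 0.4918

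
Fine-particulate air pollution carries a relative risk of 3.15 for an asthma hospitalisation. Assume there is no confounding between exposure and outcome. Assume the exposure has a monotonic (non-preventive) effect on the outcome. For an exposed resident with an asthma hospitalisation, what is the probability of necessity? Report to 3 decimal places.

Under exogeneity and monotonicity, PN = (RR − 1) / RR = 1 − 1/RR.
PN = (3.15 − 1) / 3.15 = 2.15 / 3.15 ≈ 0.6825

PN ≈ 0.683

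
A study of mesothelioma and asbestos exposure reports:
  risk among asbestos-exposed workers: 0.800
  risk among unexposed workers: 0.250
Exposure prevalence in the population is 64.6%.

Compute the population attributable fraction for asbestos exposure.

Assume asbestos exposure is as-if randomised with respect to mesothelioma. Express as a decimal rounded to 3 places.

Let p₁ = 0.8, p₀ = 0.25.
Overall risk P(Y=1) = π·p₁ + (1−π)·p₀ = 0.646×0.8 + 0.354×0.25 = 0.6053.
Under exogeneity, PAF = [P(Y=1) − p₀] / P(Y=1).
PAF = (0.6053 − 0.25) / 0.6053 ≈ 0.5870

PAF ≈ 0.587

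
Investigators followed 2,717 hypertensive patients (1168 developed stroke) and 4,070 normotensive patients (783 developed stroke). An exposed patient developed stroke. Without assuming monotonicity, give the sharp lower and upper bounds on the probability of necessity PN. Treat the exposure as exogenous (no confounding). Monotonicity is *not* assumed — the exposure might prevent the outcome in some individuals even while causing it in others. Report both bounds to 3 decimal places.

0.552 ≤ PN ≤ 1.000

p₁ = P(outcome | exposed) = 1168/2717 = 0.42989
p₀ = P(outcome | unexposed) = 783/4070 = 0.19238
Under exogeneity alone the bounds on PN are max{0,(p₁−p₀)/p₁} ≤ PN ≤ min{1,(1−p₀)/p₁}.
  lower = (p₁ − p₀)/p₁ = 0.2375 / 0.42989 ≈ 0.5525
  upper = min{1, (1 − p₀)/p₁} = 0.80762 / 0.42989 ≈ 1.8787 → capped at 1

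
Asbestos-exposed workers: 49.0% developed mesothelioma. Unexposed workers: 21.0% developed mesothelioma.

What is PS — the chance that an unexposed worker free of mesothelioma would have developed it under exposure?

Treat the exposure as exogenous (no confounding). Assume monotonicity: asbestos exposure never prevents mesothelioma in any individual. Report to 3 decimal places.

p₁ = 0.49, p₀ = 0.21.
Under exogeneity and monotonicity, PS = (p₁ − p₀) / (1 − p₀).
PS = (0.49 − 0.21) / (1 − 0.21) = 0.28 / 0.79 ≈ 0.3544

PS ≈ 0.354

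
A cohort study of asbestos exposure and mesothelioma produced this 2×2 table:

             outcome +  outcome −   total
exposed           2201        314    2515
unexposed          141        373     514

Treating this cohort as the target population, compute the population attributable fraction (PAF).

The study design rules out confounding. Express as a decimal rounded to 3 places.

PAF ≈ 0.645

p₁ = P(outcome | exposed) = 2201/2515 = 0.87515
p₀ = P(outcome | unexposed) = 141/514 = 0.27432
Exposure prevalence π = 2515/3029 = 0.83031; overall risk P(Y=1) = 0.77319.
Under exogeneity, PAF = [P(Y=1) − p₀]/P(Y=1).
PAF = (0.77319 − 0.27432) / 0.77319 ≈ 0.6452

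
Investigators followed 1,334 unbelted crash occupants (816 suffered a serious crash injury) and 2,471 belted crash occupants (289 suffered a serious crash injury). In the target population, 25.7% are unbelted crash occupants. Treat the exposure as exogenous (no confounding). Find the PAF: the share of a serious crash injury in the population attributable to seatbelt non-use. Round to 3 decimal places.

PAF ≈ 0.521

p₁ = P(outcome | exposed) = 816/1334 = 0.61169
p₀ = P(outcome | unexposed) = 289/2471 = 0.11696
Overall risk P(Y=1) = π·p₁ + (1−π)·p₀ = 0.257×0.61169 + 0.743×0.11696 = 0.2441.
Under exogeneity, PAF = [P(Y=1) − p₀] / P(Y=1).
PAF = (0.2441 − 0.11696) / 0.2441 ≈ 0.5209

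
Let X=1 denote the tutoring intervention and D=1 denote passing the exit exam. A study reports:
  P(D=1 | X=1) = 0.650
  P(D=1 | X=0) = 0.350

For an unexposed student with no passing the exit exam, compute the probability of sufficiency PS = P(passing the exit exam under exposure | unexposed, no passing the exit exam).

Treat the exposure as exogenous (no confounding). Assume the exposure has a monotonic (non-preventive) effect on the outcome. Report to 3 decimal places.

PS ≈ 0.462

Let p₁ = 0.65, p₀ = 0.35.
Under exogeneity and monotonicity, PS = (p₁ − p₀) / (1 − p₀).
PS = (0.65 − 0.35) / (1 − 0.35) = 0.3 / 0.65 ≈ 0.4615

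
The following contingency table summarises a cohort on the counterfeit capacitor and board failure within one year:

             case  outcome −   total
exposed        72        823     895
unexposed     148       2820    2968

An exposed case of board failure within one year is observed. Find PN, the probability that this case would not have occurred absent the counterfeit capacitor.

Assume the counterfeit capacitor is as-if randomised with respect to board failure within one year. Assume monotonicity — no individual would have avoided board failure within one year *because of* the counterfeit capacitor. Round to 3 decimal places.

PN ≈ 0.380

p₁ = P(outcome | exposed) = 72/895 = 0.080447
p₀ = P(outcome | unexposed) = 148/2968 = 0.049865
Under exogeneity and monotonicity, PN = (p₁ − p₀)/p₁.
PN = (0.080447 − 0.049865) / 0.080447 ≈ 0.3801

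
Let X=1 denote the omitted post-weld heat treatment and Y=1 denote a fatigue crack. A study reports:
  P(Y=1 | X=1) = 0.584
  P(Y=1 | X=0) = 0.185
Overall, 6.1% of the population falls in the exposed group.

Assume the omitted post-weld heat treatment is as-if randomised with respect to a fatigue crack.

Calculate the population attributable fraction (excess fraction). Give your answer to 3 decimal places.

Let p₁ = 0.584, p₀ = 0.185.
Overall risk P(Y=1) = π·p₁ + (1−π)·p₀ = 0.061×0.584 + 0.939×0.185 = 0.20934.
Under exogeneity, PAF = [P(Y=1) − p₀] / P(Y=1).
PAF = (0.20934 − 0.185) / 0.20934 ≈ 0.1163

PAF ≈ 0.116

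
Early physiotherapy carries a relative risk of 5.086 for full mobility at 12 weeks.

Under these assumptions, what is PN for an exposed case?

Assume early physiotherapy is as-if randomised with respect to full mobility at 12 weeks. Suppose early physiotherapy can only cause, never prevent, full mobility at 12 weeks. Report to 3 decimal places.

Under exogeneity and monotonicity, PN = (RR − 1) / RR = 1 − 1/RR.
PN = (5.086 − 1) / 5.086 = 4.086 / 5.086 ≈ 0.8034

PN ≈ 0.803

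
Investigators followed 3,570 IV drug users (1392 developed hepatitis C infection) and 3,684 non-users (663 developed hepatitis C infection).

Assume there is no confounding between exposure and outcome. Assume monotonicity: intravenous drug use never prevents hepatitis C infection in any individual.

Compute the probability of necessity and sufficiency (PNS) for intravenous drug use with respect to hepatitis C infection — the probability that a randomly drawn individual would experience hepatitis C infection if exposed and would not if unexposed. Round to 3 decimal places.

PNS ≈ 0.210

p₁ = P(outcome | exposed) = 1392/3570 = 0.38992
p₀ = P(outcome | unexposed) = 663/3684 = 0.17997
Under exogeneity and monotonicity, PNS = p₁ − p₀.
PNS = 0.38992 − 0.17997 = 0.20995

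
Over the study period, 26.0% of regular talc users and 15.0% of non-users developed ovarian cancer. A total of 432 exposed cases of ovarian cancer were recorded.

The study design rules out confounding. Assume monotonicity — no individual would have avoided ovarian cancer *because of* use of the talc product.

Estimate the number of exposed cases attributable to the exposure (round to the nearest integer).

about 183 cases

p₁ = 0.26, p₀ = 0.15.
PN = (p₁ − p₀)/p₁ = (0.26 − 0.15) / 0.26 ≈ 0.42308.
Attributable cases ≈ PN × (exposed cases) = 0.42308 × 432 ≈ 182.77.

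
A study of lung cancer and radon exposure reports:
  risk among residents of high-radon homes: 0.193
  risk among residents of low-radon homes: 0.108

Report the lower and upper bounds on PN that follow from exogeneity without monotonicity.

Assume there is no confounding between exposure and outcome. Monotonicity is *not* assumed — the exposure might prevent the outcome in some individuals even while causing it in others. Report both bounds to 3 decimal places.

0.440 ≤ PN ≤ 1.000

Let p₁ = 0.193, p₀ = 0.108.
Under exogeneity alone the bounds on PN are max{0,(p₁−p₀)/p₁} ≤ PN ≤ min{1,(1−p₀)/p₁}.
  lower = (p₁ − p₀)/p₁ = 0.085 / 0.193 ≈ 0.4404
  upper = min{1, (1 − p₀)/p₁} = 0.892 / 0.193 ≈ 4.6218 → capped at 1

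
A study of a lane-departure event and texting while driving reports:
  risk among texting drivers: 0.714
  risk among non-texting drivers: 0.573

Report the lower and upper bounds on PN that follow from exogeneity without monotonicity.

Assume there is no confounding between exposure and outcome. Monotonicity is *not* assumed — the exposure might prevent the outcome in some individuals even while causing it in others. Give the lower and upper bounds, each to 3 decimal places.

Let p₁ = 0.714, p₀ = 0.573.
Under exogeneity alone the bounds on PN are max{0,(p₁−p₀)/p₁} ≤ PN ≤ min{1,(1−p₀)/p₁}.
  lower = (p₁ − p₀)/p₁ = 0.141 / 0.714 ≈ 0.1975
  upper = min{1, (1 − p₀)/p₁} = 0.427 / 0.714 ≈ 0.5980

0.197 ≤ PN ≤ 0.598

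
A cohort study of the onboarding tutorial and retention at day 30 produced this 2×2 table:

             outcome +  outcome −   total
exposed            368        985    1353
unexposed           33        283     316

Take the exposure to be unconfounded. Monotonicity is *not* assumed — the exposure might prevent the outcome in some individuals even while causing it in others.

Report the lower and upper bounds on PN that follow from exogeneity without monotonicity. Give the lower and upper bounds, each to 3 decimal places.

0.616 ≤ PN ≤ 1.000

p₁ = P(outcome | exposed) = 368/1353 = 0.27199
p₀ = P(outcome | unexposed) = 33/316 = 0.10443
Under exogeneity alone the bounds on PN are max{0,(p₁−p₀)/p₁} ≤ PN ≤ min{1,(1−p₀)/p₁}.
  lower = (p₁ − p₀)/p₁ = 0.16756 / 0.27199 ≈ 0.6160
  upper = min{1, (1 − p₀)/p₁} = 0.89557 / 0.27199 ≈ 3.2927 → capped at 1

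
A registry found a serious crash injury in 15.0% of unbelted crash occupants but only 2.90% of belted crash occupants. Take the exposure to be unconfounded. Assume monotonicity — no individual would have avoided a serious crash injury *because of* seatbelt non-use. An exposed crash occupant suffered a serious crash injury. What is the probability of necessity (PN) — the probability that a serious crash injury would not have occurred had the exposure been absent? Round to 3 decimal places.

PN ≈ 0.807

p₁ = 0.15, p₀ = 0.029.
Under exogeneity and monotonicity, PN = (p₁ − p₀) / p₁.
PN = (0.15 − 0.029) / 0.15 = 0.121 / 0.15 ≈ 0.8067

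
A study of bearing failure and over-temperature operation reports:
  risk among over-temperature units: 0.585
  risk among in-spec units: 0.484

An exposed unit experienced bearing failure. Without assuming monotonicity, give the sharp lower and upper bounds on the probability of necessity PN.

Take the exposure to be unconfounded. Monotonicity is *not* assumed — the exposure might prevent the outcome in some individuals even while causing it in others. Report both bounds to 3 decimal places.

0.173 ≤ PN ≤ 0.882

Let p₁ = 0.585, p₀ = 0.484.
Under exogeneity alone the bounds on PN are max{0,(p₁−p₀)/p₁} ≤ PN ≤ min{1,(1−p₀)/p₁}.
  lower = (p₁ − p₀)/p₁ = 0.101 / 0.585 ≈ 0.1726
  upper = min{1, (1 − p₀)/p₁} = 0.516 / 0.585 ≈ 0.8821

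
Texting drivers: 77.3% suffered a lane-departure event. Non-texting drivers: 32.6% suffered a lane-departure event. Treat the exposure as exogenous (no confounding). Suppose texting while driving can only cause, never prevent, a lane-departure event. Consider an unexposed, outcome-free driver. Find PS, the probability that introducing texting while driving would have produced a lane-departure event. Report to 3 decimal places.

PS ≈ 0.663

p₁ = 0.773, p₀ = 0.326.
Under exogeneity and monotonicity, PS = (p₁ − p₀) / (1 − p₀).
PS = (0.773 − 0.326) / (1 − 0.326) = 0.447 / 0.674 ≈ 0.6632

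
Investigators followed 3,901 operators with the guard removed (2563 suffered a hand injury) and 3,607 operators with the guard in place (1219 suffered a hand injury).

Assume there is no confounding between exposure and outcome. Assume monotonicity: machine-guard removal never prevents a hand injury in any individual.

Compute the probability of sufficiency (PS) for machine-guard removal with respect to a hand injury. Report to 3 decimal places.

PS ≈ 0.482

p₁ = P(outcome | exposed) = 2563/3901 = 0.65701
p₀ = P(outcome | unexposed) = 1219/3607 = 0.33795
Under exogeneity and monotonicity, PS = (p₁ − p₀) / (1 − p₀).
PS = (0.65701 − 0.33795) / (1 − 0.33795) = 0.31906 / 0.66205 ≈ 0.4819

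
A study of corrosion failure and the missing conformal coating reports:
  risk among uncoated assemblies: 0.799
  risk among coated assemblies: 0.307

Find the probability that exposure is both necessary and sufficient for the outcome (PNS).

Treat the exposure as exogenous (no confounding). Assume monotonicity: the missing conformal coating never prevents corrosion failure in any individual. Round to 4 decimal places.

PNS ≈ 0.4920

Let p₁ = 0.799, p₀ = 0.307.
Under exogeneity and monotonicity, PNS = p₁ − p₀.
PNS = 0.799 − 0.307 = 0.492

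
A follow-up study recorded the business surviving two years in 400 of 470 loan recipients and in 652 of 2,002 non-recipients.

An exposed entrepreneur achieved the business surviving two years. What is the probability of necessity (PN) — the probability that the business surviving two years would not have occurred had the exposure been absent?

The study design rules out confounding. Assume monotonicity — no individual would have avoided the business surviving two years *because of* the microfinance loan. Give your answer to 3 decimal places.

p₁ = P(outcome | exposed) = 400/470 = 0.85106
p₀ = P(outcome | unexposed) = 652/2002 = 0.32567
Under exogeneity and monotonicity, PN = (p₁ − p₀) / p₁.
PN = (0.85106 − 0.32567) / 0.85106 = 0.52539 / 0.85106 ≈ 0.6173

PN ≈ 0.617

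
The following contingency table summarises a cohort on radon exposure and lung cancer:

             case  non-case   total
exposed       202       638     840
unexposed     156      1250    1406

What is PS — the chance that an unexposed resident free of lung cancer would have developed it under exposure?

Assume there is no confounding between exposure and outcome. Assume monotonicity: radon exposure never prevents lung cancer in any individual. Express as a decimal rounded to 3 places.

PS ≈ 0.146

p₁ = P(outcome | exposed) = 202/840 = 0.24048
p₀ = P(outcome | unexposed) = 156/1406 = 0.11095
Under exogeneity and monotonicity, PS = (p₁ − p₀)/(1 − p₀).
PS = (0.24048 − 0.11095) / 0.88905 ≈ 0.1457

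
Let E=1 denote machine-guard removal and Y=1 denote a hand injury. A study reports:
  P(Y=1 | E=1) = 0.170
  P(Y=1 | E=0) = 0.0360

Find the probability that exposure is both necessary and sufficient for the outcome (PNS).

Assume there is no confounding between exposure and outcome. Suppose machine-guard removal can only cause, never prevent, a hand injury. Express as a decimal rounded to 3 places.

Let p₁ = 0.17, p₀ = 0.036.
Under exogeneity and monotonicity, PNS = p₁ − p₀.
PNS = 0.17 − 0.036 = 0.134

PNS ≈ 0.134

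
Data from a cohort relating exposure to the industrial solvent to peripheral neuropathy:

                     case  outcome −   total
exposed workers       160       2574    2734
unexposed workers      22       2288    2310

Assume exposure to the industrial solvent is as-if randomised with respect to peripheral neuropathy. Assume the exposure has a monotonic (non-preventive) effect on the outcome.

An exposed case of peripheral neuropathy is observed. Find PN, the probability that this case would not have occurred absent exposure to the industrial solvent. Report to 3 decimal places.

p₁ = P(outcome | exposed) = 160/2734 = 0.058522
p₀ = P(outcome | unexposed) = 22/2310 = 0.0095238
Under exogeneity and monotonicity, PN = (p₁ − p₀) / p₁.
PN = (0.058522 − 0.0095238) / 0.058522 = 0.048999 / 0.058522 ≈ 0.8373

PN ≈ 0.837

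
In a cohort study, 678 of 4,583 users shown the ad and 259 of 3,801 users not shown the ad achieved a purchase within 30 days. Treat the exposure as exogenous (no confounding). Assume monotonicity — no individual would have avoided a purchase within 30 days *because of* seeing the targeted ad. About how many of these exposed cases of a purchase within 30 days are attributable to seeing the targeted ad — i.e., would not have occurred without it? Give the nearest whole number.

about 366 cases

p₁ = P(outcome | exposed) = 678/4583 = 0.14794
p₀ = P(outcome | unexposed) = 259/3801 = 0.06814
PN = (p₁ − p₀)/p₁ = (0.14794 − 0.06814) / 0.14794 ≈ 0.53940.
Attributable cases ≈ PN × (exposed cases) = 0.53940 × 678 ≈ 365.71.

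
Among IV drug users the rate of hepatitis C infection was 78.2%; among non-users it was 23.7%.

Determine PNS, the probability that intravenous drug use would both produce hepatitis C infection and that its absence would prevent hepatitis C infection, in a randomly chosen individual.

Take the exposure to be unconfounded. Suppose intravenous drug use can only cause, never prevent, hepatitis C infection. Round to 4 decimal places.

p₁ = 0.782, p₀ = 0.237.
Under exogeneity and monotonicity, PNS = p₁ − p₀.
PNS = 0.782 − 0.237 = 0.545

PNS ≈ 0.5450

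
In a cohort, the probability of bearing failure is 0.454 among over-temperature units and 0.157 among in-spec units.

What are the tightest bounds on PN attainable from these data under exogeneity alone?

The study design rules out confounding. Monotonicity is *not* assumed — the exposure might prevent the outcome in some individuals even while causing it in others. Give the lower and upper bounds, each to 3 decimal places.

0.654 ≤ PN ≤ 1.000

Let p₁ = 0.454, p₀ = 0.157.
Under exogeneity alone the bounds on PN are max{0,(p₁−p₀)/p₁} ≤ PN ≤ min{1,(1−p₀)/p₁}.
  lower = (p₁ − p₀)/p₁ = 0.297 / 0.454 ≈ 0.6542
  upper = min{1, (1 − p₀)/p₁} = 0.843 / 0.454 ≈ 1.8568 → capped at 1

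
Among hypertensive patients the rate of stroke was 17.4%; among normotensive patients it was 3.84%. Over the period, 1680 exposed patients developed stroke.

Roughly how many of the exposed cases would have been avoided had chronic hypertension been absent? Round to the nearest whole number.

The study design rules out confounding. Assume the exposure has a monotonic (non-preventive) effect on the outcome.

about 1309 cases

p₁ = 0.174, p₀ = 0.0384.
PN = (p₁ − p₀)/p₁ = (0.174 − 0.0384) / 0.174 ≈ 0.77931.
Attributable cases ≈ PN × (exposed cases) = 0.77931 × 1680 ≈ 1309.24.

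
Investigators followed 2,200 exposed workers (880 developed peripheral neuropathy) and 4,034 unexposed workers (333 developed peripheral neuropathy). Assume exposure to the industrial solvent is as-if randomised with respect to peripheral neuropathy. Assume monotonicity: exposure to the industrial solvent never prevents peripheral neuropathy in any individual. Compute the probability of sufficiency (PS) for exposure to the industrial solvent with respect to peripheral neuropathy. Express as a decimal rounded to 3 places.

PS ≈ 0.346

p₁ = P(outcome | exposed) = 880/2200 = 0.4
p₀ = P(outcome | unexposed) = 333/4034 = 0.082548
Under exogeneity and monotonicity, PS = (p₁ − p₀) / (1 − p₀).
PS = (0.4 − 0.082548) / (1 − 0.082548) = 0.31745 / 0.91745 ≈ 0.3460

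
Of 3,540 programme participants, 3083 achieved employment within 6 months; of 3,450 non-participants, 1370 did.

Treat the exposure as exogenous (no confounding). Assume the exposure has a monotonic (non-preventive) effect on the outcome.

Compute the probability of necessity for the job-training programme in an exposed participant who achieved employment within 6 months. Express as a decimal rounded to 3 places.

PN ≈ 0.544

p₁ = P(outcome | exposed) = 3083/3540 = 0.8709
p₀ = P(outcome | unexposed) = 1370/3450 = 0.3971
Under exogeneity and monotonicity, PN = (p₁ − p₀) / p₁.
PN = (0.8709 − 0.3971) / 0.8709 = 0.4738 / 0.8709 ≈ 0.5440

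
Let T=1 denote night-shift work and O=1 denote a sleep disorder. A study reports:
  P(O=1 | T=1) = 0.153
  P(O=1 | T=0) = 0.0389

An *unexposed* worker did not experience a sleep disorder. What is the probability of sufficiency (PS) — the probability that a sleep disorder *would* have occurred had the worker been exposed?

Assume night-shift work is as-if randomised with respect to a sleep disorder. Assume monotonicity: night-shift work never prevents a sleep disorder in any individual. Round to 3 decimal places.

Let p₁ = 0.153, p₀ = 0.0389.
Under exogeneity and monotonicity, PS = (p₁ − p₀) / (1 − p₀).
PS = (0.153 − 0.0389) / (1 − 0.0389) = 0.1141 / 0.9611 ≈ 0.1187

PS ≈ 0.119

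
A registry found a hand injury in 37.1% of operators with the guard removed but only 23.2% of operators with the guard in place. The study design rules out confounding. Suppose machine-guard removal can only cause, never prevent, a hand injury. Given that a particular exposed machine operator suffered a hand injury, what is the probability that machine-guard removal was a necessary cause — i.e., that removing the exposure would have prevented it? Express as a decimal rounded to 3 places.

PN ≈ 0.375

p₁ = 0.371, p₀ = 0.232.
Under exogeneity and monotonicity, PN = (p₁ − p₀) / p₁.
PN = (0.371 − 0.232) / 0.371 = 0.139 / 0.371 ≈ 0.3747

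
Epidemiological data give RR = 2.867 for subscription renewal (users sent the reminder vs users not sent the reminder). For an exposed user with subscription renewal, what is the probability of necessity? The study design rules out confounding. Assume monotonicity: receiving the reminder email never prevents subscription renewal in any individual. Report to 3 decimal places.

Under exogeneity and monotonicity, PN = (RR − 1) / RR = 1 − 1/RR.
PN = (2.867 − 1) / 2.867 = 1.867 / 2.867 ≈ 0.6512

PN ≈ 0.651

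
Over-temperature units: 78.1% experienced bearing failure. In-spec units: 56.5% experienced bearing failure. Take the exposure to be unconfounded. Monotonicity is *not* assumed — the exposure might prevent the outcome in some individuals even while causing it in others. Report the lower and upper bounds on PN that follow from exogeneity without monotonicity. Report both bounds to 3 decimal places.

0.277 ≤ PN ≤ 0.557

p₁ = 0.781, p₀ = 0.565.
Under exogeneity alone the bounds on PN are max{0,(p₁−p₀)/p₁} ≤ PN ≤ min{1,(1−p₀)/p₁}.
  lower = (p₁ − p₀)/p₁ = 0.216 / 0.781 ≈ 0.2766
  upper = min{1, (1 − p₀)/p₁} = 0.435 / 0.781 ≈ 0.5570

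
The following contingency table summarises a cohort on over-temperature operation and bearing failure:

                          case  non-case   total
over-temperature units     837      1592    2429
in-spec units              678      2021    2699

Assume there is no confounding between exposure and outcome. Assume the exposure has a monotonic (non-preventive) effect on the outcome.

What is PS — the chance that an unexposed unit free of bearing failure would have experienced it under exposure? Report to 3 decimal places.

PS ≈ 0.125

p₁ = P(outcome | exposed) = 837/2429 = 0.34459
p₀ = P(outcome | unexposed) = 678/2699 = 0.2512
Under exogeneity and monotonicity, PS = (p₁ − p₀)/(1 − p₀).
PS = (0.34459 − 0.2512) / 0.7488 ≈ 0.1247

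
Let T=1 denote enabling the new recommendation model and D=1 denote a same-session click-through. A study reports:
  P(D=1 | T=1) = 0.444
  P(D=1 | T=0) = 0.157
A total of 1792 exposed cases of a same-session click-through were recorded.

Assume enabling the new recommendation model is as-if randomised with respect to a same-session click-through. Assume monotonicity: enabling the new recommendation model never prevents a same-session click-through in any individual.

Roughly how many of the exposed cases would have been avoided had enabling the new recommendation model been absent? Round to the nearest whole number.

about 1158 cases

Let p₁ = 0.444, p₀ = 0.157.
PN = (p₁ − p₀)/p₁ = (0.444 − 0.157) / 0.444 ≈ 0.64640.
Attributable cases ≈ PN × (exposed cases) = 0.64640 × 1792 ≈ 1158.34.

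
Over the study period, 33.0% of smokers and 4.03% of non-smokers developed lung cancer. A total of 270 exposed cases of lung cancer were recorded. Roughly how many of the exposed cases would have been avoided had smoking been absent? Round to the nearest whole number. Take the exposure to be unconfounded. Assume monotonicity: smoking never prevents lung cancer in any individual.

p₁ = 0.33, p₀ = 0.0403.
PN = (p₁ − p₀)/p₁ = (0.33 − 0.0403) / 0.33 ≈ 0.87788.
Attributable cases ≈ PN × (exposed cases) = 0.87788 × 270 ≈ 237.03.

about 237 cases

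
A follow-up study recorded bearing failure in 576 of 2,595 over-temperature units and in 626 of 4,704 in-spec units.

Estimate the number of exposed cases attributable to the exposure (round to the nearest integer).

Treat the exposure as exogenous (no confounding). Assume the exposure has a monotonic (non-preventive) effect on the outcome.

about 231 cases

p₁ = P(outcome | exposed) = 576/2595 = 0.22197
p₀ = P(outcome | unexposed) = 626/4704 = 0.13308
PN = (p₁ − p₀)/p₁ = (0.22197 − 0.13308) / 0.22197 ≈ 0.40045.
Attributable cases ≈ PN × (exposed cases) = 0.40045 × 576 ≈ 230.66.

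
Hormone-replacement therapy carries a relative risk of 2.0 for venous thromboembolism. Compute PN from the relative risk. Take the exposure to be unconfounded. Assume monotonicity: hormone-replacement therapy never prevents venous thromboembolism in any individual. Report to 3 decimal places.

PN ≈ 0.500

Under exogeneity and monotonicity, PN = (RR − 1) / RR = 1 − 1/RR.
PN = (2.0 − 1) / 2.0 = 1 / 2.0 ≈ 0.5000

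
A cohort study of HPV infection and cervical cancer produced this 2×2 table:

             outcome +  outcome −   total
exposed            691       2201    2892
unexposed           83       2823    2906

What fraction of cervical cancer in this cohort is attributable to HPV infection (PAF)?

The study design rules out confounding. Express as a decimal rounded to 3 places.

p₁ = P(outcome | exposed) = 691/2892 = 0.23893
p₀ = P(outcome | unexposed) = 83/2906 = 0.028562
Exposure prevalence π = 2892/5798 = 0.49879; overall risk P(Y=1) = 0.13349.
Under exogeneity, PAF = [P(Y=1) − p₀]/P(Y=1).
PAF = (0.13349 − 0.028562) / 0.13349 ≈ 0.7860

PAF ≈ 0.786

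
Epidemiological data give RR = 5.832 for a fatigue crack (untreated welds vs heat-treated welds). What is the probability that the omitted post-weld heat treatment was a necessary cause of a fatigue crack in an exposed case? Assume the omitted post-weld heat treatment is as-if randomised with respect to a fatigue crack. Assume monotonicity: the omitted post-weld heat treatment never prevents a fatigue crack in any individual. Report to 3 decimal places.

PN ≈ 0.829

Under exogeneity and monotonicity, PN = (RR − 1) / RR = 1 − 1/RR.
PN = (5.832 − 1) / 5.832 = 4.832 / 5.832 ≈ 0.8285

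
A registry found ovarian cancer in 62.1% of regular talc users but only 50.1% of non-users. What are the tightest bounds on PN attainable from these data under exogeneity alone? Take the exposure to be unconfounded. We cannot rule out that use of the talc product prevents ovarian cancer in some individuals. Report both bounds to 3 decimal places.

0.193 ≤ PN ≤ 0.804

p₁ = 0.621, p₀ = 0.501.
Under exogeneity alone the bounds on PN are max{0,(p₁−p₀)/p₁} ≤ PN ≤ min{1,(1−p₀)/p₁}.
  lower = (p₁ − p₀)/p₁ = 0.12 / 0.621 ≈ 0.1932
  upper = min{1, (1 − p₀)/p₁} = 0.499 / 0.621 ≈ 0.8035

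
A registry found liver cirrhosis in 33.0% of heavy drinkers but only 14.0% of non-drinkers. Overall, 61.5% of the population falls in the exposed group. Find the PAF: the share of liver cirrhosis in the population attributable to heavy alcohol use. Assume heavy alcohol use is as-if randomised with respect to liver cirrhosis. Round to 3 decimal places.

PAF ≈ 0.455

p₁ = 0.33, p₀ = 0.14.
Overall risk P(Y=1) = π·p₁ + (1−π)·p₀ = 0.615×0.33 + 0.385×0.14 = 0.25685.
Under exogeneity, PAF = [P(Y=1) − p₀] / P(Y=1).
PAF = (0.25685 − 0.14) / 0.25685 ≈ 0.4549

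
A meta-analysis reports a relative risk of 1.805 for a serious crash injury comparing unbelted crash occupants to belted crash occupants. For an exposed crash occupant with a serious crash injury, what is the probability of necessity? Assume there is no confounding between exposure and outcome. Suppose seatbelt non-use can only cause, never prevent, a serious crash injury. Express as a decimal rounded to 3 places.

Under exogeneity and monotonicity, PN = (RR − 1) / RR = 1 − 1/RR.
PN = (1.805 − 1) / 1.805 = 0.805 / 1.805 ≈ 0.4460

PN ≈ 0.446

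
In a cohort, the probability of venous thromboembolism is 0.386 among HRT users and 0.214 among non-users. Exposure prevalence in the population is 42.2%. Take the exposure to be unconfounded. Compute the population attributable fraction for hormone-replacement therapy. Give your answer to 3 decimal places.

PAF ≈ 0.253

Let p₁ = 0.386, p₀ = 0.214.
Overall risk P(Y=1) = π·p₁ + (1−π)·p₀ = 0.422×0.386 + 0.578×0.214 = 0.28658.
Under exogeneity, PAF = [P(Y=1) − p₀] / P(Y=1).
PAF = (0.28658 − 0.214) / 0.28658 ≈ 0.2533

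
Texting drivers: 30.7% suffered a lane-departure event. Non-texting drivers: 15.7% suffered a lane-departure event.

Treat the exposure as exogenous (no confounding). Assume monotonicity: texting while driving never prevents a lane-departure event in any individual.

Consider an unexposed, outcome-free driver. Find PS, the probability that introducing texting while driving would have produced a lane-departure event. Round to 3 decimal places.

PS ≈ 0.178

p₁ = 0.307, p₀ = 0.157.
Under exogeneity and monotonicity, PS = (p₁ − p₀) / (1 − p₀).
PS = (0.307 − 0.157) / (1 − 0.157) = 0.15 / 0.843 ≈ 0.1779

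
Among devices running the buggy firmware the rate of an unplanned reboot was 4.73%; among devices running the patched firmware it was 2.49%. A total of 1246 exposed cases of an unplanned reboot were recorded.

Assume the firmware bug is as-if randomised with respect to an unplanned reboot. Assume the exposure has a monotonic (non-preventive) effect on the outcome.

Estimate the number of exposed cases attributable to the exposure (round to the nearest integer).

p₁ = 0.0473, p₀ = 0.0249.
PN = (p₁ − p₀)/p₁ = (0.0473 − 0.0249) / 0.0473 ≈ 0.47357.
Attributable cases ≈ PN × (exposed cases) = 0.47357 × 1246 ≈ 590.07.

about 590 cases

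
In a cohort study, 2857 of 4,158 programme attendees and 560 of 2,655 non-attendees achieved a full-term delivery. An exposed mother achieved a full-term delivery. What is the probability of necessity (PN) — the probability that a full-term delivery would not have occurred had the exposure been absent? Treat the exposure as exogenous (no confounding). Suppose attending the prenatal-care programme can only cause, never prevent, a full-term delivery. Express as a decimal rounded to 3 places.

PN ≈ 0.693

p₁ = P(outcome | exposed) = 2857/4158 = 0.68711
p₀ = P(outcome | unexposed) = 560/2655 = 0.21092
Under exogeneity and monotonicity, PN = (p₁ − p₀) / p₁.
PN = (0.68711 − 0.21092) / 0.68711 = 0.47619 / 0.68711 ≈ 0.6930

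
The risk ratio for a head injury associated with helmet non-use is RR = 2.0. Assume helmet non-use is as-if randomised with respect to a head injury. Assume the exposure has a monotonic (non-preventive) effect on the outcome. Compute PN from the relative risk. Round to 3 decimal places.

Under exogeneity and monotonicity, PN = (RR − 1) / RR = 1 − 1/RR.
PN = (2.0 − 1) / 2.0 = 1 / 2.0 ≈ 0.5000

PN ≈ 0.500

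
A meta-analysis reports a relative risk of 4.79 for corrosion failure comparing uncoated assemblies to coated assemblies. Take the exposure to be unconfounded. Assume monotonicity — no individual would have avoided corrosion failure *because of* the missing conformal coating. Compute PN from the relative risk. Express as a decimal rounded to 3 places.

PN ≈ 0.791

Under exogeneity and monotonicity, PN = (RR − 1) / RR = 1 − 1/RR.
PN = (4.79 − 1) / 4.79 = 3.79 / 4.79 ≈ 0.7912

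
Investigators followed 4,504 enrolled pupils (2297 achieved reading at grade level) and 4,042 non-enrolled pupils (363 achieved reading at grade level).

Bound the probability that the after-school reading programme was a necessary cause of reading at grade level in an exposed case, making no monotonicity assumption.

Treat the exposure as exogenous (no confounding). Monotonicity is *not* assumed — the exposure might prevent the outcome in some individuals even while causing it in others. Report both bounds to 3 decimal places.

0.824 ≤ PN ≤ 1.000

p₁ = P(outcome | exposed) = 2297/4504 = 0.50999
p₀ = P(outcome | unexposed) = 363/4042 = 0.089807
Under exogeneity alone the bounds on PN are max{0,(p₁−p₀)/p₁} ≤ PN ≤ min{1,(1−p₀)/p₁}.
  lower = (p₁ − p₀)/p₁ = 0.42018 / 0.50999 ≈ 0.8239
  upper = min{1, (1 − p₀)/p₁} = 0.91019 / 0.50999 ≈ 1.7847 → capped at 1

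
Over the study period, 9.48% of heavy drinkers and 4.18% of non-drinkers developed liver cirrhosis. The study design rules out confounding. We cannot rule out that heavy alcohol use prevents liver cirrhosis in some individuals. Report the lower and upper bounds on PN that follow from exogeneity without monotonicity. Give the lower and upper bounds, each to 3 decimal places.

p₁ = 0.0948, p₀ = 0.0418.
Under exogeneity alone the bounds on PN are max{0,(p₁−p₀)/p₁} ≤ PN ≤ min{1,(1−p₀)/p₁}.
  lower = (p₁ − p₀)/p₁ = 0.053 / 0.0948 ≈ 0.5591
  upper = min{1, (1 − p₀)/p₁} = 0.9582 / 0.0948 ≈ 10.1076 → capped at 1

0.559 ≤ PN ≤ 1.000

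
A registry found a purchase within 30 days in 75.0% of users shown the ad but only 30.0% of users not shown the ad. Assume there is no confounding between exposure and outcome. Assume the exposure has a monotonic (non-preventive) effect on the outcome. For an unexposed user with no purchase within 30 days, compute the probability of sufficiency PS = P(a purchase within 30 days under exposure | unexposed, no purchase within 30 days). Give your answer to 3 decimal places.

PS ≈ 0.643

p₁ = 0.75, p₀ = 0.3.
Under exogeneity and monotonicity, PS = (p₁ − p₀) / (1 − p₀).
PS = (0.75 − 0.3) / (1 − 0.3) = 0.45 / 0.7 ≈ 0.6429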